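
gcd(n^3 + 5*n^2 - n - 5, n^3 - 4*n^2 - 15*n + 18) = n - 1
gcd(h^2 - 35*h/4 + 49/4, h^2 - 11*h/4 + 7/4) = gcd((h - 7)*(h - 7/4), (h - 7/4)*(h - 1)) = h - 7/4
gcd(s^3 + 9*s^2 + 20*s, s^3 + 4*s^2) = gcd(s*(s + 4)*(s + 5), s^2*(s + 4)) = s^2 + 4*s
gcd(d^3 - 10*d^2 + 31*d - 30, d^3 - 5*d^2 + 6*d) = d^2 - 5*d + 6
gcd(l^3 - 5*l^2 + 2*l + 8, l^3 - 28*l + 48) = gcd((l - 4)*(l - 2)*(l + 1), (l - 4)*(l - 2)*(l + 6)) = l^2 - 6*l + 8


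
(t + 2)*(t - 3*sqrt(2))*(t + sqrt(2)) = t^3 - 2*sqrt(2)*t^2 + 2*t^2 - 6*t - 4*sqrt(2)*t - 12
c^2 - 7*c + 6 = (c - 6)*(c - 1)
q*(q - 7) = q^2 - 7*q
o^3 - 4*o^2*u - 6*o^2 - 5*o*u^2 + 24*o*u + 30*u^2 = (o - 6)*(o - 5*u)*(o + u)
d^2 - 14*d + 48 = (d - 8)*(d - 6)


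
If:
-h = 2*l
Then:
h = -2*l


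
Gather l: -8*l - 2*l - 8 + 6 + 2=-10*l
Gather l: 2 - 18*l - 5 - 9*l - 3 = -27*l - 6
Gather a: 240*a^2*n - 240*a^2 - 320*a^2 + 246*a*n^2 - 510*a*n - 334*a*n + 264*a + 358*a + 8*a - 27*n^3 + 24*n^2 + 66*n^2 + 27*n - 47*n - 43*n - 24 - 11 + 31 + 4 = a^2*(240*n - 560) + a*(246*n^2 - 844*n + 630) - 27*n^3 + 90*n^2 - 63*n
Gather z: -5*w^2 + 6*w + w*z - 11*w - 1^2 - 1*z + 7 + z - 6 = -5*w^2 + w*z - 5*w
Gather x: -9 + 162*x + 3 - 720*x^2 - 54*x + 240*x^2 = -480*x^2 + 108*x - 6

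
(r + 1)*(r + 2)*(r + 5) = r^3 + 8*r^2 + 17*r + 10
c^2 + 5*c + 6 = (c + 2)*(c + 3)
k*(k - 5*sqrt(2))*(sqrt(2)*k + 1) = sqrt(2)*k^3 - 9*k^2 - 5*sqrt(2)*k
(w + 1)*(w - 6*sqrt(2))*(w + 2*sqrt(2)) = w^3 - 4*sqrt(2)*w^2 + w^2 - 24*w - 4*sqrt(2)*w - 24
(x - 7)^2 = x^2 - 14*x + 49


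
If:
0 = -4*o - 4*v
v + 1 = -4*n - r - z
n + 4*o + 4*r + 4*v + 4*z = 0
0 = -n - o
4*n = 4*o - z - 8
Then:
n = -4/19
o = 4/19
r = 121/19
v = -4/19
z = -120/19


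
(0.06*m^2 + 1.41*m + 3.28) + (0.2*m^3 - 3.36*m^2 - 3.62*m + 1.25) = 0.2*m^3 - 3.3*m^2 - 2.21*m + 4.53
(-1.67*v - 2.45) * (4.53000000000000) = -7.5651*v - 11.0985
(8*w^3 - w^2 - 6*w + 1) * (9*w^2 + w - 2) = 72*w^5 - w^4 - 71*w^3 + 5*w^2 + 13*w - 2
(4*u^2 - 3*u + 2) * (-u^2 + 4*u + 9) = -4*u^4 + 19*u^3 + 22*u^2 - 19*u + 18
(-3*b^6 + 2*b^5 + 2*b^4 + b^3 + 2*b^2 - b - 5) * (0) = 0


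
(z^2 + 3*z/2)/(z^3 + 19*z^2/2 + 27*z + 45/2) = z/(z^2 + 8*z + 15)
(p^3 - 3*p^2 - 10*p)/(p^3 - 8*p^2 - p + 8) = p*(p^2 - 3*p - 10)/(p^3 - 8*p^2 - p + 8)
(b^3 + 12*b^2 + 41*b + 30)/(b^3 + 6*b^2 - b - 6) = (b + 5)/(b - 1)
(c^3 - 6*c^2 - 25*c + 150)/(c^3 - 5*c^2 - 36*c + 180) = (c + 5)/(c + 6)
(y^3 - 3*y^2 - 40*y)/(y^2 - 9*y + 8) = y*(y + 5)/(y - 1)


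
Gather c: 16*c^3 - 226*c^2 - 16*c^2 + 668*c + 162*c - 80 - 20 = 16*c^3 - 242*c^2 + 830*c - 100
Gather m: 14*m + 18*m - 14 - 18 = 32*m - 32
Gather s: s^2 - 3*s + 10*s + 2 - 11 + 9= s^2 + 7*s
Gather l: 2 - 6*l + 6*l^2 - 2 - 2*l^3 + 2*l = -2*l^3 + 6*l^2 - 4*l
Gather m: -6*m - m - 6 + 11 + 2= 7 - 7*m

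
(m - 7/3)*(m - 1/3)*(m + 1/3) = m^3 - 7*m^2/3 - m/9 + 7/27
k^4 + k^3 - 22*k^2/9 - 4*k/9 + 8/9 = (k - 1)*(k - 2/3)*(k + 2/3)*(k + 2)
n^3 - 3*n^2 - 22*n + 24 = (n - 6)*(n - 1)*(n + 4)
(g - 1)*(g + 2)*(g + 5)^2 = g^4 + 11*g^3 + 33*g^2 + 5*g - 50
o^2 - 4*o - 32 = (o - 8)*(o + 4)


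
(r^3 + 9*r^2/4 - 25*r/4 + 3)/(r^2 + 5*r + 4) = (4*r^2 - 7*r + 3)/(4*(r + 1))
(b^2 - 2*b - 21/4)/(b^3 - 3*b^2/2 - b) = (-4*b^2 + 8*b + 21)/(2*b*(-2*b^2 + 3*b + 2))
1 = 1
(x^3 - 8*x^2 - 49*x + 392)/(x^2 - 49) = x - 8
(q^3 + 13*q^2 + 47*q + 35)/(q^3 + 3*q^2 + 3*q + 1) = (q^2 + 12*q + 35)/(q^2 + 2*q + 1)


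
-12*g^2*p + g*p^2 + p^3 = p*(-3*g + p)*(4*g + p)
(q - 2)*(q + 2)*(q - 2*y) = q^3 - 2*q^2*y - 4*q + 8*y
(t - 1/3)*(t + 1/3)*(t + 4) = t^3 + 4*t^2 - t/9 - 4/9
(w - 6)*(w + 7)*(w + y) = w^3 + w^2*y + w^2 + w*y - 42*w - 42*y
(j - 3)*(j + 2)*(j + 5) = j^3 + 4*j^2 - 11*j - 30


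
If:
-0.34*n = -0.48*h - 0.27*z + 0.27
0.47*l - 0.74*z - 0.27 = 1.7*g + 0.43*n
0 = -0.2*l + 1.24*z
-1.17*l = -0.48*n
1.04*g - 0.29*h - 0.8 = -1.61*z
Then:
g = 0.56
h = -2.32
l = -1.76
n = -4.29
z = -0.28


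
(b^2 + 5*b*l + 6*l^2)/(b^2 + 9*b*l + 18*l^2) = (b + 2*l)/(b + 6*l)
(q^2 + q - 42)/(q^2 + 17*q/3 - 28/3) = 3*(q - 6)/(3*q - 4)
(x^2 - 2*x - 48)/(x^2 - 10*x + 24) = (x^2 - 2*x - 48)/(x^2 - 10*x + 24)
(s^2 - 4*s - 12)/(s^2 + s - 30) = (s^2 - 4*s - 12)/(s^2 + s - 30)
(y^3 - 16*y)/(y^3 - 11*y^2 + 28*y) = (y + 4)/(y - 7)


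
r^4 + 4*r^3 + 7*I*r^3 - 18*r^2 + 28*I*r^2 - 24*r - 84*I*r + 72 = (r - 2)*(r + 6)*(r + I)*(r + 6*I)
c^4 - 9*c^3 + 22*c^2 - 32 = (c - 4)^2*(c - 2)*(c + 1)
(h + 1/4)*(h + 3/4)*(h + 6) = h^3 + 7*h^2 + 99*h/16 + 9/8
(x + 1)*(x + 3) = x^2 + 4*x + 3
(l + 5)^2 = l^2 + 10*l + 25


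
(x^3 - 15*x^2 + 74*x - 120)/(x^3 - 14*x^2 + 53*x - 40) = (x^2 - 10*x + 24)/(x^2 - 9*x + 8)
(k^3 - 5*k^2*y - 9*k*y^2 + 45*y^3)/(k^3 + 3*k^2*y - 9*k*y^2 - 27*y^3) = (k - 5*y)/(k + 3*y)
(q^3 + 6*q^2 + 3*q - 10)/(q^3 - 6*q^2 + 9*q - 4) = (q^2 + 7*q + 10)/(q^2 - 5*q + 4)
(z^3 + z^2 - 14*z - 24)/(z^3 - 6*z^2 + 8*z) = (z^2 + 5*z + 6)/(z*(z - 2))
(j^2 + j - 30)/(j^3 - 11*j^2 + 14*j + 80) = (j + 6)/(j^2 - 6*j - 16)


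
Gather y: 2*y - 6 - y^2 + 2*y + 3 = -y^2 + 4*y - 3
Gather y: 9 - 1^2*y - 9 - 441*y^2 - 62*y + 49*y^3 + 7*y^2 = 49*y^3 - 434*y^2 - 63*y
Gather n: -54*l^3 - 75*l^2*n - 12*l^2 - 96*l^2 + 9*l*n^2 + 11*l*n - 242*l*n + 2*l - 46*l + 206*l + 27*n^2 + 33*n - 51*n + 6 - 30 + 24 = -54*l^3 - 108*l^2 + 162*l + n^2*(9*l + 27) + n*(-75*l^2 - 231*l - 18)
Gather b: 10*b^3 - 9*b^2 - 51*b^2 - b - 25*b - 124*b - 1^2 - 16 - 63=10*b^3 - 60*b^2 - 150*b - 80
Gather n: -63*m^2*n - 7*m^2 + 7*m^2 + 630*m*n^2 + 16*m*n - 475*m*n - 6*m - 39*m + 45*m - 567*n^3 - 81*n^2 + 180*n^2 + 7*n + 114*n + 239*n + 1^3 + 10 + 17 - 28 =-567*n^3 + n^2*(630*m + 99) + n*(-63*m^2 - 459*m + 360)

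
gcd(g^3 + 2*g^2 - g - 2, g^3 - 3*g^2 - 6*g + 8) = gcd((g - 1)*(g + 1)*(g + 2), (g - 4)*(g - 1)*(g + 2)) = g^2 + g - 2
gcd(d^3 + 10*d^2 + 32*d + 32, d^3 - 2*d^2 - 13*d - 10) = d + 2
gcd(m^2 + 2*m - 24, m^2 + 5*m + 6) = 1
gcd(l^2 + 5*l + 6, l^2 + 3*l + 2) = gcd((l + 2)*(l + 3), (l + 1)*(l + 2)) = l + 2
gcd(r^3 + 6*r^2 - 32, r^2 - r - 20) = r + 4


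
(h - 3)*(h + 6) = h^2 + 3*h - 18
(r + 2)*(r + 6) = r^2 + 8*r + 12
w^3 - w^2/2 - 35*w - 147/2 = (w - 7)*(w + 3)*(w + 7/2)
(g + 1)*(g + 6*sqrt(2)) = g^2 + g + 6*sqrt(2)*g + 6*sqrt(2)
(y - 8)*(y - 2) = y^2 - 10*y + 16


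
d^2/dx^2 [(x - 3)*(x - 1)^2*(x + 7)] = 12*x^2 + 12*x - 56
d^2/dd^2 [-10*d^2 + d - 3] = -20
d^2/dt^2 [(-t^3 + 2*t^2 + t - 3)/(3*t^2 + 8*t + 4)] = 2*(-91*t^3 - 249*t^2 - 300*t - 156)/(27*t^6 + 216*t^5 + 684*t^4 + 1088*t^3 + 912*t^2 + 384*t + 64)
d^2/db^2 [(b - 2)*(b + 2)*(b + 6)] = 6*b + 12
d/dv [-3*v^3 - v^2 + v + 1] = -9*v^2 - 2*v + 1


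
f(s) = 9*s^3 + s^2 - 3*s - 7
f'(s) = 27*s^2 + 2*s - 3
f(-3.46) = -357.44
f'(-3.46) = 313.31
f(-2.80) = -188.33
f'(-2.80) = 203.08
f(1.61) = 28.32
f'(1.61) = 70.21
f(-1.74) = -46.16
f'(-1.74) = 75.27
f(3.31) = 320.41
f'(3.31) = 299.43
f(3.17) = 280.23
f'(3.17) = 274.66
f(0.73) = -5.16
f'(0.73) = 12.85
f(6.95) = 3041.77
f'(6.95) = 1315.07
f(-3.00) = -232.00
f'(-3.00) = 234.00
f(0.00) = -7.00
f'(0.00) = -3.00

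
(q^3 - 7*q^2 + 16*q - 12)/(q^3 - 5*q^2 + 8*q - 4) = (q - 3)/(q - 1)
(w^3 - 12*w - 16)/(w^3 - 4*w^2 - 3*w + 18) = (w^2 - 2*w - 8)/(w^2 - 6*w + 9)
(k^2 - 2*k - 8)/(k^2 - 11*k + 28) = (k + 2)/(k - 7)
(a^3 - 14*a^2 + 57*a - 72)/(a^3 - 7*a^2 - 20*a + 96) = (a - 3)/(a + 4)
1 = 1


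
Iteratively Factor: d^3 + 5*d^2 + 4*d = (d + 1)*(d^2 + 4*d) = d*(d + 1)*(d + 4)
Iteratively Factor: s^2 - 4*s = (s)*(s - 4)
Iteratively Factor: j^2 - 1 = (j - 1)*(j + 1)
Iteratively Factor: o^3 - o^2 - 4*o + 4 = (o - 1)*(o^2 - 4) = (o - 1)*(o + 2)*(o - 2)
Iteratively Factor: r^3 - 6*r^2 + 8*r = (r - 4)*(r^2 - 2*r) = (r - 4)*(r - 2)*(r)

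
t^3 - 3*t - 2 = (t - 2)*(t + 1)^2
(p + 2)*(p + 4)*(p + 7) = p^3 + 13*p^2 + 50*p + 56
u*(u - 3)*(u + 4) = u^3 + u^2 - 12*u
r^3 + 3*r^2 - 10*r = r*(r - 2)*(r + 5)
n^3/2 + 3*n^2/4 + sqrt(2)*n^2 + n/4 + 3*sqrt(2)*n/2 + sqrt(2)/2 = (n/2 + 1/2)*(n + 1/2)*(n + 2*sqrt(2))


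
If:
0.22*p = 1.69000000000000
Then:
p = 7.68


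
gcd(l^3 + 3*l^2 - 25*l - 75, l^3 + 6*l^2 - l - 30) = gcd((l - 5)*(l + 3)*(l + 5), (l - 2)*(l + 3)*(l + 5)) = l^2 + 8*l + 15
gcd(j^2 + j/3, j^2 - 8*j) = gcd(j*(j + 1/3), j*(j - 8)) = j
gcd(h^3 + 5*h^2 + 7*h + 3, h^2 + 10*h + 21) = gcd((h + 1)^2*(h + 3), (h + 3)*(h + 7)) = h + 3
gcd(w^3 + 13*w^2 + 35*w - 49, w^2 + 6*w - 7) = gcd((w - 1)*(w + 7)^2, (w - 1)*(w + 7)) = w^2 + 6*w - 7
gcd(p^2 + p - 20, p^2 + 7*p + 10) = p + 5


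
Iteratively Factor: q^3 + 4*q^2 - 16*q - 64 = (q + 4)*(q^2 - 16) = (q + 4)^2*(q - 4)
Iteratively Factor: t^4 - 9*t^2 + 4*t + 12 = (t - 2)*(t^3 + 2*t^2 - 5*t - 6) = (t - 2)*(t + 3)*(t^2 - t - 2) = (t - 2)*(t + 1)*(t + 3)*(t - 2)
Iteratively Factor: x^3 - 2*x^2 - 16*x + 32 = (x + 4)*(x^2 - 6*x + 8) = (x - 4)*(x + 4)*(x - 2)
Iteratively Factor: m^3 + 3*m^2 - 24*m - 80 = (m + 4)*(m^2 - m - 20) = (m + 4)^2*(m - 5)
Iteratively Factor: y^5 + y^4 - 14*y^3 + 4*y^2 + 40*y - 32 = (y - 1)*(y^4 + 2*y^3 - 12*y^2 - 8*y + 32) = (y - 2)*(y - 1)*(y^3 + 4*y^2 - 4*y - 16) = (y - 2)^2*(y - 1)*(y^2 + 6*y + 8) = (y - 2)^2*(y - 1)*(y + 4)*(y + 2)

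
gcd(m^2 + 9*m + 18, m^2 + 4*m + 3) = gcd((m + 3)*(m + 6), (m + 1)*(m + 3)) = m + 3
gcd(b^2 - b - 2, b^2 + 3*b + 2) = b + 1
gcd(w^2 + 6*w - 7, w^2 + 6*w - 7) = w^2 + 6*w - 7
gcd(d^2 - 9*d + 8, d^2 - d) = d - 1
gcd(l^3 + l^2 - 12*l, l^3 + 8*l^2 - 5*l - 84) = l^2 + l - 12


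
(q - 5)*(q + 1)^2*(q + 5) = q^4 + 2*q^3 - 24*q^2 - 50*q - 25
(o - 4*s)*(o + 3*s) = o^2 - o*s - 12*s^2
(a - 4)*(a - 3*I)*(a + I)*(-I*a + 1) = -I*a^4 - a^3 + 4*I*a^3 + 4*a^2 - 5*I*a^2 + 3*a + 20*I*a - 12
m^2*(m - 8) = m^3 - 8*m^2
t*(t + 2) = t^2 + 2*t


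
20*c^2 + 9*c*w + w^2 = (4*c + w)*(5*c + w)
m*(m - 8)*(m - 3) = m^3 - 11*m^2 + 24*m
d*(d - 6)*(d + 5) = d^3 - d^2 - 30*d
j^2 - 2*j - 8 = (j - 4)*(j + 2)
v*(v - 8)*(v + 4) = v^3 - 4*v^2 - 32*v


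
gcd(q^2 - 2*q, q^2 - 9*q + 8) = 1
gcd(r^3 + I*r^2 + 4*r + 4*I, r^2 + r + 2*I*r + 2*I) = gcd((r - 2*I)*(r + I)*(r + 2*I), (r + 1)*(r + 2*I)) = r + 2*I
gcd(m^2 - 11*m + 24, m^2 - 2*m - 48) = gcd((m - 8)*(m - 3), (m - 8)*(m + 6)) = m - 8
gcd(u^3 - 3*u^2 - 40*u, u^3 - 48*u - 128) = u - 8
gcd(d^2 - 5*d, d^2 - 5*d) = d^2 - 5*d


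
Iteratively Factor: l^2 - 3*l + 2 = (l - 2)*(l - 1)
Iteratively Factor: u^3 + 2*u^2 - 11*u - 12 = (u + 1)*(u^2 + u - 12) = (u + 1)*(u + 4)*(u - 3)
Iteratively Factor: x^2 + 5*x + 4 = (x + 1)*(x + 4)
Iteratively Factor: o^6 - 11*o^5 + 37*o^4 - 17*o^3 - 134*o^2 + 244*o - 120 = (o + 2)*(o^5 - 13*o^4 + 63*o^3 - 143*o^2 + 152*o - 60) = (o - 2)*(o + 2)*(o^4 - 11*o^3 + 41*o^2 - 61*o + 30) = (o - 2)*(o - 1)*(o + 2)*(o^3 - 10*o^2 + 31*o - 30) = (o - 2)^2*(o - 1)*(o + 2)*(o^2 - 8*o + 15) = (o - 3)*(o - 2)^2*(o - 1)*(o + 2)*(o - 5)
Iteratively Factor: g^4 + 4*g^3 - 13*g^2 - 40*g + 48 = (g - 3)*(g^3 + 7*g^2 + 8*g - 16) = (g - 3)*(g + 4)*(g^2 + 3*g - 4) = (g - 3)*(g - 1)*(g + 4)*(g + 4)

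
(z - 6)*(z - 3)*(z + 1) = z^3 - 8*z^2 + 9*z + 18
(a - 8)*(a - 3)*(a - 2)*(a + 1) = a^4 - 12*a^3 + 33*a^2 - 2*a - 48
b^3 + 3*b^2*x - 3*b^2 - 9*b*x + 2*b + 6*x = (b - 2)*(b - 1)*(b + 3*x)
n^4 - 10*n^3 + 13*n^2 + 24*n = n*(n - 8)*(n - 3)*(n + 1)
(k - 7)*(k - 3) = k^2 - 10*k + 21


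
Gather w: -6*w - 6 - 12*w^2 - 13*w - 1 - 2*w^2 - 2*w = -14*w^2 - 21*w - 7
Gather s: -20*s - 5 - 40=-20*s - 45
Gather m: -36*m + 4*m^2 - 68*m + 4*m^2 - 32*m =8*m^2 - 136*m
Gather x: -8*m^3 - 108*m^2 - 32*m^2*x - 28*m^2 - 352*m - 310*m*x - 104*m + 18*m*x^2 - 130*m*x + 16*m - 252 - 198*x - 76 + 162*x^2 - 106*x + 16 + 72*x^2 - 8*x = -8*m^3 - 136*m^2 - 440*m + x^2*(18*m + 234) + x*(-32*m^2 - 440*m - 312) - 312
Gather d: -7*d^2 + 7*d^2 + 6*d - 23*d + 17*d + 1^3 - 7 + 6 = 0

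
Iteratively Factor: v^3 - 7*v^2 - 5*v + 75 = (v - 5)*(v^2 - 2*v - 15) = (v - 5)*(v + 3)*(v - 5)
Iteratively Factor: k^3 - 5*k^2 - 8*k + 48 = (k - 4)*(k^2 - k - 12) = (k - 4)^2*(k + 3)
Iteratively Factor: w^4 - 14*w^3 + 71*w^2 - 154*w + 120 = (w - 3)*(w^3 - 11*w^2 + 38*w - 40) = (w - 5)*(w - 3)*(w^2 - 6*w + 8) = (w - 5)*(w - 3)*(w - 2)*(w - 4)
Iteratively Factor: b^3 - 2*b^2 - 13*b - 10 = (b + 2)*(b^2 - 4*b - 5) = (b + 1)*(b + 2)*(b - 5)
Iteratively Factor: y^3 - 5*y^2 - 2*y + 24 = (y - 4)*(y^2 - y - 6) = (y - 4)*(y + 2)*(y - 3)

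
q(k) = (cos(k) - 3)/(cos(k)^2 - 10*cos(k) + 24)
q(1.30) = -0.13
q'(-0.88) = -0.01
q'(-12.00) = 0.00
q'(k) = (2*sin(k)*cos(k) - 10*sin(k))*(cos(k) - 3)/(cos(k)^2 - 10*cos(k) + 24)^2 - sin(k)/(cos(k)^2 - 10*cos(k) + 24)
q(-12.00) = -0.13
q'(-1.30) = -0.01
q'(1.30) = 0.01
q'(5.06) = -0.01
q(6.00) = -0.13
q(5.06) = -0.13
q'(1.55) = 0.01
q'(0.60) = 0.00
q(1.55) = -0.13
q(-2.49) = -0.12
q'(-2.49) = -0.01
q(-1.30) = -0.13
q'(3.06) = 0.00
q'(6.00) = 0.00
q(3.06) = -0.11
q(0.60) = -0.13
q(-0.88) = -0.13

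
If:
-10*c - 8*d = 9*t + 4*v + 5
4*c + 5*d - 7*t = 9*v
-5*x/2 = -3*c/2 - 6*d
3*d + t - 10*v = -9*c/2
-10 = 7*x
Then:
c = 13970/58107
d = -5440/8301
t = -3725/19369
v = -2085/19369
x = -10/7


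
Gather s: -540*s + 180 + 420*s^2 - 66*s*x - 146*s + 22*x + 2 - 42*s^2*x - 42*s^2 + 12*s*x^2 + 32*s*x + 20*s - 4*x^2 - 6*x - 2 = s^2*(378 - 42*x) + s*(12*x^2 - 34*x - 666) - 4*x^2 + 16*x + 180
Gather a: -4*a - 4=-4*a - 4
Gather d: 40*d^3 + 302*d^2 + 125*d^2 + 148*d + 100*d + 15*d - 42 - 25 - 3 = 40*d^3 + 427*d^2 + 263*d - 70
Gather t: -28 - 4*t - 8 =-4*t - 36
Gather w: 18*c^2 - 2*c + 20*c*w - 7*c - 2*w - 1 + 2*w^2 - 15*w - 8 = 18*c^2 - 9*c + 2*w^2 + w*(20*c - 17) - 9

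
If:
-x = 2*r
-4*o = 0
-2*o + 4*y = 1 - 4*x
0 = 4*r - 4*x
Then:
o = 0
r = 0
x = 0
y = 1/4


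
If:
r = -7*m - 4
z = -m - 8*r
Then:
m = z/55 - 32/55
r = 4/55 - 7*z/55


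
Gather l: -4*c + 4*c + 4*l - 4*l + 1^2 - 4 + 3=0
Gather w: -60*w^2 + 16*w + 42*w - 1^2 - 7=-60*w^2 + 58*w - 8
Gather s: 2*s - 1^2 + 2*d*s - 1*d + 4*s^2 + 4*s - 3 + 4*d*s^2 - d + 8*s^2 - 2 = -2*d + s^2*(4*d + 12) + s*(2*d + 6) - 6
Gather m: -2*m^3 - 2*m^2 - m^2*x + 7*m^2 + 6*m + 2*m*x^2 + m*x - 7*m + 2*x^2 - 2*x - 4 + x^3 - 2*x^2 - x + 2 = -2*m^3 + m^2*(5 - x) + m*(2*x^2 + x - 1) + x^3 - 3*x - 2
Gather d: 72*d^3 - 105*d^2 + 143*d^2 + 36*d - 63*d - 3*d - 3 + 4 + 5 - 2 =72*d^3 + 38*d^2 - 30*d + 4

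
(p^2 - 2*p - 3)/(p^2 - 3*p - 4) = (p - 3)/(p - 4)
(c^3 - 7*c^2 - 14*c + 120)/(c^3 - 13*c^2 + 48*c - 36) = (c^2 - c - 20)/(c^2 - 7*c + 6)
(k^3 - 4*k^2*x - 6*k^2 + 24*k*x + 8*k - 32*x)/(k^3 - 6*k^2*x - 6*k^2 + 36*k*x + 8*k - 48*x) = (-k + 4*x)/(-k + 6*x)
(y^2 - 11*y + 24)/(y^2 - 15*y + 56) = (y - 3)/(y - 7)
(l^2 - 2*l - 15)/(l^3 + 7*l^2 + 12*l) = (l - 5)/(l*(l + 4))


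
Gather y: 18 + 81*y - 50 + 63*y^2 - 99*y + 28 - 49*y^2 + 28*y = 14*y^2 + 10*y - 4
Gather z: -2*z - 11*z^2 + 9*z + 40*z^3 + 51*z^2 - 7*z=40*z^3 + 40*z^2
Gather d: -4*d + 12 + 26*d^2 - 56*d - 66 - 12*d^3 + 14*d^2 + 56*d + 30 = -12*d^3 + 40*d^2 - 4*d - 24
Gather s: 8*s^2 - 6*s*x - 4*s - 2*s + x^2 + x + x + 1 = 8*s^2 + s*(-6*x - 6) + x^2 + 2*x + 1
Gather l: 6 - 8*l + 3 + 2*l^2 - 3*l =2*l^2 - 11*l + 9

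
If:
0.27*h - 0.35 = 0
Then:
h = 1.30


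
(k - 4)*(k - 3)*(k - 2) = k^3 - 9*k^2 + 26*k - 24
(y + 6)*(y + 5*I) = y^2 + 6*y + 5*I*y + 30*I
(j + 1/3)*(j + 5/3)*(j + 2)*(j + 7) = j^4 + 11*j^3 + 293*j^2/9 + 33*j + 70/9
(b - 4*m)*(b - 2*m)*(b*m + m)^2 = b^4*m^2 - 6*b^3*m^3 + 2*b^3*m^2 + 8*b^2*m^4 - 12*b^2*m^3 + b^2*m^2 + 16*b*m^4 - 6*b*m^3 + 8*m^4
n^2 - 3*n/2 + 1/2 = (n - 1)*(n - 1/2)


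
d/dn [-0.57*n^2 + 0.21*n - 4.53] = 0.21 - 1.14*n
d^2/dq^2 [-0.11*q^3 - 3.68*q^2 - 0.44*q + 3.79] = -0.66*q - 7.36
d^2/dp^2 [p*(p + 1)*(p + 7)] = 6*p + 16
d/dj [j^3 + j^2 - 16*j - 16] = 3*j^2 + 2*j - 16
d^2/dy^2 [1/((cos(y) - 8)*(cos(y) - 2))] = (-4*sin(y)^4 + 38*sin(y)^2 - 395*cos(y)/2 + 15*cos(3*y)/2 + 134)/((cos(y) - 8)^3*(cos(y) - 2)^3)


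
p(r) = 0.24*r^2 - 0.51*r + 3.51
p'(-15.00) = -7.71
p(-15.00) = 65.16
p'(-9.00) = -4.83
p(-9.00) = 27.54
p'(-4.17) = -2.51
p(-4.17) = 9.81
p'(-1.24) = -1.11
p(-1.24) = 4.51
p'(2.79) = 0.83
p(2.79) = 3.96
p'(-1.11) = -1.04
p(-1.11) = 4.37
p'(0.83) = -0.11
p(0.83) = 3.25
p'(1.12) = 0.03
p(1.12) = 3.24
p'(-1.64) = -1.30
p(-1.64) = 4.99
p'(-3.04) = -1.97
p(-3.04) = 7.28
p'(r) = 0.48*r - 0.51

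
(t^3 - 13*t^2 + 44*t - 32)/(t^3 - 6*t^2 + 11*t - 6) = (t^2 - 12*t + 32)/(t^2 - 5*t + 6)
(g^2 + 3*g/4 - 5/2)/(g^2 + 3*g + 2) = (g - 5/4)/(g + 1)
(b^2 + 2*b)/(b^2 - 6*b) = (b + 2)/(b - 6)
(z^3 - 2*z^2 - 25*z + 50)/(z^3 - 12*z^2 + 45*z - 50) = (z + 5)/(z - 5)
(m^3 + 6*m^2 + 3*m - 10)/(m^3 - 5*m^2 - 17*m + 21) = (m^2 + 7*m + 10)/(m^2 - 4*m - 21)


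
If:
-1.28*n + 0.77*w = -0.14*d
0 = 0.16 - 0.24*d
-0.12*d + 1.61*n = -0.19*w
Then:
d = 0.67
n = 0.05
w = -0.03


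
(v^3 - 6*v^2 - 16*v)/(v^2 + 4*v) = (v^2 - 6*v - 16)/(v + 4)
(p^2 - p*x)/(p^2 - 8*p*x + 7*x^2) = p/(p - 7*x)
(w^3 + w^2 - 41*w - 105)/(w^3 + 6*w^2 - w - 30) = (w - 7)/(w - 2)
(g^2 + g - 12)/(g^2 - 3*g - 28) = (g - 3)/(g - 7)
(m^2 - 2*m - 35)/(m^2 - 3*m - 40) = (m - 7)/(m - 8)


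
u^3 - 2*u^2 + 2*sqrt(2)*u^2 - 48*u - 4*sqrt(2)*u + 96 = (u - 2)*(u - 4*sqrt(2))*(u + 6*sqrt(2))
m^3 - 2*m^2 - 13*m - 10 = (m - 5)*(m + 1)*(m + 2)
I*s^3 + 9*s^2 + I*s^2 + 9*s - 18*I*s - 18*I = (s - 6*I)*(s - 3*I)*(I*s + I)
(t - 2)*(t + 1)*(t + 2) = t^3 + t^2 - 4*t - 4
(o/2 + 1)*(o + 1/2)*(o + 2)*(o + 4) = o^4/2 + 17*o^3/4 + 12*o^2 + 13*o + 4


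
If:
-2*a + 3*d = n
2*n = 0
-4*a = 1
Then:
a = -1/4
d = -1/6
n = 0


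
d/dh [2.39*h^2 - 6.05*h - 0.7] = 4.78*h - 6.05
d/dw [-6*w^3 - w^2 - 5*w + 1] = -18*w^2 - 2*w - 5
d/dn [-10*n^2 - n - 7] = -20*n - 1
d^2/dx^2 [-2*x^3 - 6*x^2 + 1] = -12*x - 12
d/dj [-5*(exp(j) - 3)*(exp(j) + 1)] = 10*(1 - exp(j))*exp(j)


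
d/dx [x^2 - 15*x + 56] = 2*x - 15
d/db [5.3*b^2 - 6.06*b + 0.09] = 10.6*b - 6.06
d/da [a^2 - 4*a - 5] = 2*a - 4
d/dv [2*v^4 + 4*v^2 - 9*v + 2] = 8*v^3 + 8*v - 9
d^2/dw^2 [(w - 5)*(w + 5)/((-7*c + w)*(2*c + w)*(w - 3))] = 2*(2*w*(2*c + w)^2*(7*c - w)^2*(w - 3) - 2*w*(2*c + w)^2*(7*c - w)*(w - 3)^2 + 2*w*(2*c + w)*(7*c - w)^2*(w - 3)^2 - (2*c + w)^2*(7*c - w)^2*(w - 5)*(w + 5) - (2*c + w)^2*(7*c - w)^2*(w - 3)^2 + (2*c + w)^2*(7*c - w)*(w - 5)*(w - 3)*(w + 5) - (2*c + w)^2*(w - 5)*(w - 3)^2*(w + 5) - (2*c + w)*(7*c - w)^2*(w - 5)*(w - 3)*(w + 5) + (2*c + w)*(7*c - w)*(w - 5)*(w - 3)^2*(w + 5) - (7*c - w)^2*(w - 5)*(w - 3)^2*(w + 5))/((2*c + w)^3*(7*c - w)^3*(w - 3)^3)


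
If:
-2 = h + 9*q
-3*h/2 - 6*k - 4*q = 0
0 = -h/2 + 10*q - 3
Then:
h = -94/29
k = 125/174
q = 4/29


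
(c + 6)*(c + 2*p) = c^2 + 2*c*p + 6*c + 12*p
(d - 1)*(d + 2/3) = d^2 - d/3 - 2/3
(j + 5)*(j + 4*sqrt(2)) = j^2 + 5*j + 4*sqrt(2)*j + 20*sqrt(2)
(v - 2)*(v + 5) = v^2 + 3*v - 10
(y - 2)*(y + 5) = y^2 + 3*y - 10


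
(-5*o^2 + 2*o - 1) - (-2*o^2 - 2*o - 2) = -3*o^2 + 4*o + 1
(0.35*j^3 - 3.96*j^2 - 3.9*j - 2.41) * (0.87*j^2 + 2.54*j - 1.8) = 0.3045*j^5 - 2.5562*j^4 - 14.0814*j^3 - 4.8747*j^2 + 0.898599999999999*j + 4.338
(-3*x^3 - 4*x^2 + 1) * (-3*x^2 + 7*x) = 9*x^5 - 9*x^4 - 28*x^3 - 3*x^2 + 7*x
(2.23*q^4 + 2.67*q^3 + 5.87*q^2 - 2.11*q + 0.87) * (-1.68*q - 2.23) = -3.7464*q^5 - 9.4585*q^4 - 15.8157*q^3 - 9.5453*q^2 + 3.2437*q - 1.9401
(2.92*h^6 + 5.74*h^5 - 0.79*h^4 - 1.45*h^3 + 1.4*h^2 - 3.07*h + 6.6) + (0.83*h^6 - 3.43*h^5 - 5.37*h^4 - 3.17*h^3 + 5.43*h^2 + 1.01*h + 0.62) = 3.75*h^6 + 2.31*h^5 - 6.16*h^4 - 4.62*h^3 + 6.83*h^2 - 2.06*h + 7.22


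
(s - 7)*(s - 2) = s^2 - 9*s + 14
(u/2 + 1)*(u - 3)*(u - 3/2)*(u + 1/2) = u^4/2 - u^3 - 23*u^2/8 + 27*u/8 + 9/4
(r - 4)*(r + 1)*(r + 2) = r^3 - r^2 - 10*r - 8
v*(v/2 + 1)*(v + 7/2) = v^3/2 + 11*v^2/4 + 7*v/2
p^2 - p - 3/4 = (p - 3/2)*(p + 1/2)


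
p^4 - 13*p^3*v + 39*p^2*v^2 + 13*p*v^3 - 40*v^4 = (p - 8*v)*(p - 5*v)*(p - v)*(p + v)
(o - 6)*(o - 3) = o^2 - 9*o + 18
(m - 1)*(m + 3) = m^2 + 2*m - 3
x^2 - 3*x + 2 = (x - 2)*(x - 1)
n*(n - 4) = n^2 - 4*n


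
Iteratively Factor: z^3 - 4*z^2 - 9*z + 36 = (z - 4)*(z^2 - 9) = (z - 4)*(z + 3)*(z - 3)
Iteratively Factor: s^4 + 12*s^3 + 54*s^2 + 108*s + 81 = (s + 3)*(s^3 + 9*s^2 + 27*s + 27) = (s + 3)^2*(s^2 + 6*s + 9) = (s + 3)^3*(s + 3)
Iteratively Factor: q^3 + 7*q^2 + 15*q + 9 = (q + 1)*(q^2 + 6*q + 9) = (q + 1)*(q + 3)*(q + 3)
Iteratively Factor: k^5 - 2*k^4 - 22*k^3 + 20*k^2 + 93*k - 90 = (k - 2)*(k^4 - 22*k^2 - 24*k + 45) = (k - 2)*(k - 1)*(k^3 + k^2 - 21*k - 45) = (k - 5)*(k - 2)*(k - 1)*(k^2 + 6*k + 9) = (k - 5)*(k - 2)*(k - 1)*(k + 3)*(k + 3)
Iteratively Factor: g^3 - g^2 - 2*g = (g + 1)*(g^2 - 2*g) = g*(g + 1)*(g - 2)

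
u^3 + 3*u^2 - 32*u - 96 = (u + 3)*(u - 4*sqrt(2))*(u + 4*sqrt(2))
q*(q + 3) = q^2 + 3*q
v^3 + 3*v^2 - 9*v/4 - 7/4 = (v - 1)*(v + 1/2)*(v + 7/2)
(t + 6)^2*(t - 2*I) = t^3 + 12*t^2 - 2*I*t^2 + 36*t - 24*I*t - 72*I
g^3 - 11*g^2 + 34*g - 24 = (g - 6)*(g - 4)*(g - 1)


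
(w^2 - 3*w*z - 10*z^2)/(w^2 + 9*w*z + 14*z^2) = (w - 5*z)/(w + 7*z)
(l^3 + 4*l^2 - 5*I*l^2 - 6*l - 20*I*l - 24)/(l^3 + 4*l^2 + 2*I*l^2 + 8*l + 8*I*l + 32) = (l - 3*I)/(l + 4*I)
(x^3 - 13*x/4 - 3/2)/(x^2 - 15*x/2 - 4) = (x^2 - x/2 - 3)/(x - 8)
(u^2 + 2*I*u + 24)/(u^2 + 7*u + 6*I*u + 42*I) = (u - 4*I)/(u + 7)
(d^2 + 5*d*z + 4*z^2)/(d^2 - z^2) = (-d - 4*z)/(-d + z)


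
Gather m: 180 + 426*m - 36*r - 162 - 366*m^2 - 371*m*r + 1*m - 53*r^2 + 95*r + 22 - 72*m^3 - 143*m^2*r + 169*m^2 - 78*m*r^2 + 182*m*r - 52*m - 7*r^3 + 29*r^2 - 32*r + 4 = -72*m^3 + m^2*(-143*r - 197) + m*(-78*r^2 - 189*r + 375) - 7*r^3 - 24*r^2 + 27*r + 44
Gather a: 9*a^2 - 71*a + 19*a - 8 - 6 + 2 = 9*a^2 - 52*a - 12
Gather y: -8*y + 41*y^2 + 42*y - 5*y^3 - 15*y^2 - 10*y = -5*y^3 + 26*y^2 + 24*y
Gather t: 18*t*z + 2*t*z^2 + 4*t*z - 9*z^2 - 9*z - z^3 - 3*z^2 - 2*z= t*(2*z^2 + 22*z) - z^3 - 12*z^2 - 11*z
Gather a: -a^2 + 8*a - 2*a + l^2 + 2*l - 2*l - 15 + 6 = -a^2 + 6*a + l^2 - 9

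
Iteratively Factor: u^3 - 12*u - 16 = (u - 4)*(u^2 + 4*u + 4) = (u - 4)*(u + 2)*(u + 2)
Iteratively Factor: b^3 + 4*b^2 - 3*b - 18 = (b - 2)*(b^2 + 6*b + 9) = (b - 2)*(b + 3)*(b + 3)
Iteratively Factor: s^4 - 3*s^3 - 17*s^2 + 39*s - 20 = (s - 5)*(s^3 + 2*s^2 - 7*s + 4) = (s - 5)*(s - 1)*(s^2 + 3*s - 4) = (s - 5)*(s - 1)^2*(s + 4)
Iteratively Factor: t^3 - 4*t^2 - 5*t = (t - 5)*(t^2 + t) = (t - 5)*(t + 1)*(t)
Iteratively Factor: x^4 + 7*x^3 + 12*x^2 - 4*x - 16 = (x - 1)*(x^3 + 8*x^2 + 20*x + 16) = (x - 1)*(x + 2)*(x^2 + 6*x + 8) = (x - 1)*(x + 2)^2*(x + 4)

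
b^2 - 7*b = b*(b - 7)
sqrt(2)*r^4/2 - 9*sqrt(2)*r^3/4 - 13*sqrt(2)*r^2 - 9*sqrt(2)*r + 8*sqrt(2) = (r - 8)*(r - 1/2)*(r + 2)*(sqrt(2)*r/2 + sqrt(2))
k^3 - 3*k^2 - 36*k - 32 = (k - 8)*(k + 1)*(k + 4)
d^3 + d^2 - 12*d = d*(d - 3)*(d + 4)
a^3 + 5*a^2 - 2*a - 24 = (a - 2)*(a + 3)*(a + 4)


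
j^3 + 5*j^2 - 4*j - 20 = (j - 2)*(j + 2)*(j + 5)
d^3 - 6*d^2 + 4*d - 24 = (d - 6)*(d - 2*I)*(d + 2*I)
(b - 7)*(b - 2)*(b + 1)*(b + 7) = b^4 - b^3 - 51*b^2 + 49*b + 98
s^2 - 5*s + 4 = (s - 4)*(s - 1)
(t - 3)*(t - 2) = t^2 - 5*t + 6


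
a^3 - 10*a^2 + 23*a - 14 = (a - 7)*(a - 2)*(a - 1)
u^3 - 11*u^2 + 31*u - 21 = (u - 7)*(u - 3)*(u - 1)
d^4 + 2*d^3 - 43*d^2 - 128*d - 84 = (d - 7)*(d + 1)*(d + 2)*(d + 6)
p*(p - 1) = p^2 - p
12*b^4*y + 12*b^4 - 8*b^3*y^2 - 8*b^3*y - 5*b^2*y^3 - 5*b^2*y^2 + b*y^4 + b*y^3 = (-6*b + y)*(-b + y)*(2*b + y)*(b*y + b)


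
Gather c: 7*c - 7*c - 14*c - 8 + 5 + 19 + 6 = 22 - 14*c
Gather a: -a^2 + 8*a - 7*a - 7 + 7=-a^2 + a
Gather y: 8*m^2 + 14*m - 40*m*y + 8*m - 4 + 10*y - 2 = 8*m^2 + 22*m + y*(10 - 40*m) - 6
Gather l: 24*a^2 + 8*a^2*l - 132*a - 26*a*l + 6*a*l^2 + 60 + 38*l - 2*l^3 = 24*a^2 + 6*a*l^2 - 132*a - 2*l^3 + l*(8*a^2 - 26*a + 38) + 60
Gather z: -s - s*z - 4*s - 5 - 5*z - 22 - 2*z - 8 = -5*s + z*(-s - 7) - 35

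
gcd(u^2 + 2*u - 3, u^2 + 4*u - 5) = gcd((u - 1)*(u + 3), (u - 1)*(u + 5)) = u - 1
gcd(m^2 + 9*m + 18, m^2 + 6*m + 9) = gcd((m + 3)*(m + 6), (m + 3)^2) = m + 3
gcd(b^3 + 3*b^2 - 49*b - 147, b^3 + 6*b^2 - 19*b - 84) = b^2 + 10*b + 21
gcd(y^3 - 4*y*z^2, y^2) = y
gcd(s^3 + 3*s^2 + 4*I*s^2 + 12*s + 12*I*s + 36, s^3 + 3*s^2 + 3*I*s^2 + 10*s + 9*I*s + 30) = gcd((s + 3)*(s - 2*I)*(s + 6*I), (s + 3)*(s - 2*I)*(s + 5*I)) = s^2 + s*(3 - 2*I) - 6*I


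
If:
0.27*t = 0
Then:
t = 0.00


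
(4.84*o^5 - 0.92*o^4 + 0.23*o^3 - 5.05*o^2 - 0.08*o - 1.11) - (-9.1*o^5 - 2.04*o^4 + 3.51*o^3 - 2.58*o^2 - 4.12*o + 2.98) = 13.94*o^5 + 1.12*o^4 - 3.28*o^3 - 2.47*o^2 + 4.04*o - 4.09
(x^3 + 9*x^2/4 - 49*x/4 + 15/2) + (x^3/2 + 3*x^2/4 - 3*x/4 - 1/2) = 3*x^3/2 + 3*x^2 - 13*x + 7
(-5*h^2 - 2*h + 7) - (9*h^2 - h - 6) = -14*h^2 - h + 13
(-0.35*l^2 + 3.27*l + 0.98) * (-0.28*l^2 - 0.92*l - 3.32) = 0.098*l^4 - 0.5936*l^3 - 2.1208*l^2 - 11.758*l - 3.2536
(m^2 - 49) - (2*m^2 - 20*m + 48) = -m^2 + 20*m - 97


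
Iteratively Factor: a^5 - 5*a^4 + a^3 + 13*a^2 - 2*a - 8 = (a - 2)*(a^4 - 3*a^3 - 5*a^2 + 3*a + 4) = (a - 4)*(a - 2)*(a^3 + a^2 - a - 1) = (a - 4)*(a - 2)*(a + 1)*(a^2 - 1) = (a - 4)*(a - 2)*(a - 1)*(a + 1)*(a + 1)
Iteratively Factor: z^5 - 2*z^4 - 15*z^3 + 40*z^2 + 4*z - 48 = (z - 2)*(z^4 - 15*z^2 + 10*z + 24) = (z - 2)^2*(z^3 + 2*z^2 - 11*z - 12) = (z - 2)^2*(z + 1)*(z^2 + z - 12) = (z - 3)*(z - 2)^2*(z + 1)*(z + 4)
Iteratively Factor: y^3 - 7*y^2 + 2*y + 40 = (y - 5)*(y^2 - 2*y - 8) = (y - 5)*(y - 4)*(y + 2)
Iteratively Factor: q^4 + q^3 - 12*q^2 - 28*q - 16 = (q + 2)*(q^3 - q^2 - 10*q - 8) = (q + 2)^2*(q^2 - 3*q - 4) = (q + 1)*(q + 2)^2*(q - 4)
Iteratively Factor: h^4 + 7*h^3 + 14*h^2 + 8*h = (h + 4)*(h^3 + 3*h^2 + 2*h) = (h + 2)*(h + 4)*(h^2 + h) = (h + 1)*(h + 2)*(h + 4)*(h)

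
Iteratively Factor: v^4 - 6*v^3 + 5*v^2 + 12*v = (v - 4)*(v^3 - 2*v^2 - 3*v) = v*(v - 4)*(v^2 - 2*v - 3) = v*(v - 4)*(v - 3)*(v + 1)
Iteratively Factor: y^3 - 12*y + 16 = (y + 4)*(y^2 - 4*y + 4) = (y - 2)*(y + 4)*(y - 2)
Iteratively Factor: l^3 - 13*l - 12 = (l - 4)*(l^2 + 4*l + 3) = (l - 4)*(l + 1)*(l + 3)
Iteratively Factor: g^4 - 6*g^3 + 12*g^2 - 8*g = (g - 2)*(g^3 - 4*g^2 + 4*g) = (g - 2)^2*(g^2 - 2*g) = g*(g - 2)^2*(g - 2)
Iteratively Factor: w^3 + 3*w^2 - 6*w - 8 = (w + 1)*(w^2 + 2*w - 8) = (w + 1)*(w + 4)*(w - 2)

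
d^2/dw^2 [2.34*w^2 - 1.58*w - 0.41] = 4.68000000000000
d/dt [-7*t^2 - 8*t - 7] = -14*t - 8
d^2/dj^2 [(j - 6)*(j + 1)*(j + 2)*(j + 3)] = 12*j^2 - 50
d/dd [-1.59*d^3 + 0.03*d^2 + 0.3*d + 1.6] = -4.77*d^2 + 0.06*d + 0.3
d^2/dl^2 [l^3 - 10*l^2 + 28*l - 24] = 6*l - 20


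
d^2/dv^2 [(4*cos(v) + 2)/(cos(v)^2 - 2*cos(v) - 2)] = 4*(5*sin(v)^4*cos(v) + 4*sin(v)^4 - 7*sin(v)^2 + 5*cos(v)/4 + 3*cos(3*v) - cos(5*v)/4 + 5)/(sin(v)^2 + 2*cos(v) + 1)^3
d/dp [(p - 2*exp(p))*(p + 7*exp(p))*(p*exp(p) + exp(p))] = (p^3 + 10*p^2*exp(p) + 4*p^2 - 42*p*exp(2*p) + 20*p*exp(p) + 2*p - 56*exp(2*p) + 5*exp(p))*exp(p)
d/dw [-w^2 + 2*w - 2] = 2 - 2*w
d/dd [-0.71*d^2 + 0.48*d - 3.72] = 0.48 - 1.42*d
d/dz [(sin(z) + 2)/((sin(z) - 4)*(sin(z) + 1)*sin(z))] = (-2*sin(z)^3 - 3*sin(z)^2 + 12*sin(z) + 8)*cos(z)/((sin(z) - 4)^2*(sin(z) + 1)^2*sin(z)^2)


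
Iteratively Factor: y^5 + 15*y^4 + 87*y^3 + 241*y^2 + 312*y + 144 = (y + 4)*(y^4 + 11*y^3 + 43*y^2 + 69*y + 36) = (y + 3)*(y + 4)*(y^3 + 8*y^2 + 19*y + 12) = (y + 1)*(y + 3)*(y + 4)*(y^2 + 7*y + 12) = (y + 1)*(y + 3)*(y + 4)^2*(y + 3)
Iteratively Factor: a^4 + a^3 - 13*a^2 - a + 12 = (a - 3)*(a^3 + 4*a^2 - a - 4) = (a - 3)*(a - 1)*(a^2 + 5*a + 4) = (a - 3)*(a - 1)*(a + 1)*(a + 4)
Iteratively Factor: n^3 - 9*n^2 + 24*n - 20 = (n - 2)*(n^2 - 7*n + 10) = (n - 5)*(n - 2)*(n - 2)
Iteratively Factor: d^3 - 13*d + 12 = (d - 1)*(d^2 + d - 12) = (d - 1)*(d + 4)*(d - 3)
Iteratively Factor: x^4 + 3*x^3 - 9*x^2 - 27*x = (x - 3)*(x^3 + 6*x^2 + 9*x) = (x - 3)*(x + 3)*(x^2 + 3*x) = x*(x - 3)*(x + 3)*(x + 3)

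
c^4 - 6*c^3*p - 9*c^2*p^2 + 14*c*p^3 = c*(c - 7*p)*(c - p)*(c + 2*p)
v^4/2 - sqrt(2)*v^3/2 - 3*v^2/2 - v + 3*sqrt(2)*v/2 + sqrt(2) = (v/2 + 1/2)*(v - 2)*(v + 1)*(v - sqrt(2))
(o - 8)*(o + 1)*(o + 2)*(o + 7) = o^4 + 2*o^3 - 57*o^2 - 170*o - 112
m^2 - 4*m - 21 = (m - 7)*(m + 3)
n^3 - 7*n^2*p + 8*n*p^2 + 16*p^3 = (n - 4*p)^2*(n + p)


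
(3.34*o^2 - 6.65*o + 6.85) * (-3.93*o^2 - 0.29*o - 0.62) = -13.1262*o^4 + 25.1659*o^3 - 27.0628*o^2 + 2.1365*o - 4.247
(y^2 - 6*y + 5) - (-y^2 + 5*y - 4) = 2*y^2 - 11*y + 9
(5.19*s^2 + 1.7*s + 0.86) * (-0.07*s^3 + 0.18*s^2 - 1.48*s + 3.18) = -0.3633*s^5 + 0.8152*s^4 - 7.4354*s^3 + 14.143*s^2 + 4.1332*s + 2.7348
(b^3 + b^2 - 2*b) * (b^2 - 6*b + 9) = b^5 - 5*b^4 + b^3 + 21*b^2 - 18*b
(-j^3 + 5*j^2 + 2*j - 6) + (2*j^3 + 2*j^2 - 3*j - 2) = j^3 + 7*j^2 - j - 8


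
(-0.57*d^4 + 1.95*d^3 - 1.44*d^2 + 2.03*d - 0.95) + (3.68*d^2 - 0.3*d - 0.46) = -0.57*d^4 + 1.95*d^3 + 2.24*d^2 + 1.73*d - 1.41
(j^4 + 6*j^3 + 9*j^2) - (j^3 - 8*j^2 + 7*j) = j^4 + 5*j^3 + 17*j^2 - 7*j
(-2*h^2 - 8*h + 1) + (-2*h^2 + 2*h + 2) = -4*h^2 - 6*h + 3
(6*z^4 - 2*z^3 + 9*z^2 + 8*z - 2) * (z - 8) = 6*z^5 - 50*z^4 + 25*z^3 - 64*z^2 - 66*z + 16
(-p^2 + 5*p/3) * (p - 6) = -p^3 + 23*p^2/3 - 10*p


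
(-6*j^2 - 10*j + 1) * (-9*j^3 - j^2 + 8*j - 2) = 54*j^5 + 96*j^4 - 47*j^3 - 69*j^2 + 28*j - 2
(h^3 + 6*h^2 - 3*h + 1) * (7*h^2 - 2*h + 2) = 7*h^5 + 40*h^4 - 31*h^3 + 25*h^2 - 8*h + 2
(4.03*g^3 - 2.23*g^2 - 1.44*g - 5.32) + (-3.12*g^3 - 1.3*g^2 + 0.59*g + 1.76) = 0.91*g^3 - 3.53*g^2 - 0.85*g - 3.56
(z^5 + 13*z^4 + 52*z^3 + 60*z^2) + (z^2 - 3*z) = z^5 + 13*z^4 + 52*z^3 + 61*z^2 - 3*z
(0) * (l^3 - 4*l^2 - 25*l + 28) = 0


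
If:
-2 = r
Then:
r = -2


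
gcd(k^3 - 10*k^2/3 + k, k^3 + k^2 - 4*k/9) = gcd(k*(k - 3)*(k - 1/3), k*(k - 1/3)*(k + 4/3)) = k^2 - k/3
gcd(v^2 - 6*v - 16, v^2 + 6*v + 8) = v + 2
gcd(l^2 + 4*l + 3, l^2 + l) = l + 1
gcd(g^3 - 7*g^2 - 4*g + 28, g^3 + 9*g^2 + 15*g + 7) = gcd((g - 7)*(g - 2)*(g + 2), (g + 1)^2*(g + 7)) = 1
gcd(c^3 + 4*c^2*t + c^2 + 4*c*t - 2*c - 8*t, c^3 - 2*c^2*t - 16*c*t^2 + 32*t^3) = c + 4*t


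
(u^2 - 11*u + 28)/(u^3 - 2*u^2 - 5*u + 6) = (u^2 - 11*u + 28)/(u^3 - 2*u^2 - 5*u + 6)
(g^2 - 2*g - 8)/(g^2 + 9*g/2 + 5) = 2*(g - 4)/(2*g + 5)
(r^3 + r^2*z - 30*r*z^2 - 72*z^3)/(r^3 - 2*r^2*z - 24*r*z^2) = (r + 3*z)/r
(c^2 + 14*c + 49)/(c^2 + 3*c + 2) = (c^2 + 14*c + 49)/(c^2 + 3*c + 2)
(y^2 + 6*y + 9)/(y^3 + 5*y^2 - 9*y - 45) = (y + 3)/(y^2 + 2*y - 15)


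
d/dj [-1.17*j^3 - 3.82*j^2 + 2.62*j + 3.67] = -3.51*j^2 - 7.64*j + 2.62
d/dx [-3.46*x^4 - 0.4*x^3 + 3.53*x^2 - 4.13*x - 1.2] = -13.84*x^3 - 1.2*x^2 + 7.06*x - 4.13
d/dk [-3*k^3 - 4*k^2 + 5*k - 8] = -9*k^2 - 8*k + 5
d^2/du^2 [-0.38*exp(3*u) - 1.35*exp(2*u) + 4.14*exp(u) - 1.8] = (-3.42*exp(2*u) - 5.4*exp(u) + 4.14)*exp(u)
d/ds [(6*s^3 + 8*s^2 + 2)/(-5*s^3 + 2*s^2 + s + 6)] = 2*(26*s^4 + 6*s^3 + 73*s^2 + 44*s - 1)/(25*s^6 - 20*s^5 - 6*s^4 - 56*s^3 + 25*s^2 + 12*s + 36)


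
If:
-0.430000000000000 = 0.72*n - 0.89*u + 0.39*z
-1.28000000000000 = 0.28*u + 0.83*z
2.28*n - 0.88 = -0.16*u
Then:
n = 0.38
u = 0.10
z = -1.58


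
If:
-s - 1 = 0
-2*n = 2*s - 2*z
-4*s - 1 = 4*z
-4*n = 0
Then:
No Solution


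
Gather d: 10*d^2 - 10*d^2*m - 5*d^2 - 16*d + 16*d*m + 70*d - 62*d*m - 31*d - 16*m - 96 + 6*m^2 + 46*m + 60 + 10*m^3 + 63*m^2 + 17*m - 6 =d^2*(5 - 10*m) + d*(23 - 46*m) + 10*m^3 + 69*m^2 + 47*m - 42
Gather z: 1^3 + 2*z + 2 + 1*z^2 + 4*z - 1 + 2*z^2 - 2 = 3*z^2 + 6*z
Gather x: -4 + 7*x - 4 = 7*x - 8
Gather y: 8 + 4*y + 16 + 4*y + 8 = 8*y + 32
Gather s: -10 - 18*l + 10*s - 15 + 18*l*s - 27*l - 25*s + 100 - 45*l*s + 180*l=135*l + s*(-27*l - 15) + 75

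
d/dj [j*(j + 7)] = 2*j + 7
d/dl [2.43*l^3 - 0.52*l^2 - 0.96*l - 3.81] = 7.29*l^2 - 1.04*l - 0.96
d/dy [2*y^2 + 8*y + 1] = 4*y + 8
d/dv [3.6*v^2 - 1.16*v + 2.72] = 7.2*v - 1.16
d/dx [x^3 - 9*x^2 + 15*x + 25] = 3*x^2 - 18*x + 15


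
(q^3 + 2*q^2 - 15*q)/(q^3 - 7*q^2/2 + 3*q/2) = 2*(q + 5)/(2*q - 1)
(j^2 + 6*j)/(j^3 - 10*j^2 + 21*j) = (j + 6)/(j^2 - 10*j + 21)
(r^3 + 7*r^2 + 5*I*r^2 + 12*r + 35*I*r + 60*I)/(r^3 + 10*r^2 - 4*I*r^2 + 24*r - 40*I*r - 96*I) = (r^2 + r*(3 + 5*I) + 15*I)/(r^2 + r*(6 - 4*I) - 24*I)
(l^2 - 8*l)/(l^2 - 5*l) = (l - 8)/(l - 5)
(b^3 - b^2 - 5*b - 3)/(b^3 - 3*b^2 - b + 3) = (b + 1)/(b - 1)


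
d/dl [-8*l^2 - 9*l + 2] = -16*l - 9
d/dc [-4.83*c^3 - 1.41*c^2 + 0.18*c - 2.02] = -14.49*c^2 - 2.82*c + 0.18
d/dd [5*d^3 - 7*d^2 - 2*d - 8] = 15*d^2 - 14*d - 2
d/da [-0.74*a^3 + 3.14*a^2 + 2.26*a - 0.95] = -2.22*a^2 + 6.28*a + 2.26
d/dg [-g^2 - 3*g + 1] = -2*g - 3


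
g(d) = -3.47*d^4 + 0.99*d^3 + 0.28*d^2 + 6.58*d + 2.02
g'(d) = -13.88*d^3 + 2.97*d^2 + 0.56*d + 6.58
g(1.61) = -5.84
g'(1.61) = -42.75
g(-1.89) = -60.38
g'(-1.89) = 109.84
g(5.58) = -3144.62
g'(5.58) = -2309.35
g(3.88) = -696.83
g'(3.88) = -757.28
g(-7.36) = -10608.12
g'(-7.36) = 5697.14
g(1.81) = -16.53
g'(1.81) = -64.98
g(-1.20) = -14.38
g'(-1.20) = 34.17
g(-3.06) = -348.10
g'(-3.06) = 430.37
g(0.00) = 2.02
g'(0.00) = 6.58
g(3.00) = -230.06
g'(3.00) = -339.77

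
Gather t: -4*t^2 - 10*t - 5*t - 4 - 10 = -4*t^2 - 15*t - 14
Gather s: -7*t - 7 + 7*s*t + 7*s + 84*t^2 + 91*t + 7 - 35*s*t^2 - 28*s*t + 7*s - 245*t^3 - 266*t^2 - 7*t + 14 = s*(-35*t^2 - 21*t + 14) - 245*t^3 - 182*t^2 + 77*t + 14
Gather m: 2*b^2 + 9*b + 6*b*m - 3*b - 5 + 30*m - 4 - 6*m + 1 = 2*b^2 + 6*b + m*(6*b + 24) - 8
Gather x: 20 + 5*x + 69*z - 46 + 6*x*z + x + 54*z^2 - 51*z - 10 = x*(6*z + 6) + 54*z^2 + 18*z - 36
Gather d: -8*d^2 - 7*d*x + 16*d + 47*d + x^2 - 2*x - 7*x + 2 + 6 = -8*d^2 + d*(63 - 7*x) + x^2 - 9*x + 8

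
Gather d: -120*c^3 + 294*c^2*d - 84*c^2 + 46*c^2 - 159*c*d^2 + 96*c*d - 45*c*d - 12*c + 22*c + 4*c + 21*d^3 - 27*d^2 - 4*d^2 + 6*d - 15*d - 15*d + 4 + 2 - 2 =-120*c^3 - 38*c^2 + 14*c + 21*d^3 + d^2*(-159*c - 31) + d*(294*c^2 + 51*c - 24) + 4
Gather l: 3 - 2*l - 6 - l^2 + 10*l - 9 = -l^2 + 8*l - 12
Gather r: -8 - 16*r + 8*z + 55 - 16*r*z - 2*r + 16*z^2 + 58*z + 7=r*(-16*z - 18) + 16*z^2 + 66*z + 54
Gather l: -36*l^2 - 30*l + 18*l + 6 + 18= -36*l^2 - 12*l + 24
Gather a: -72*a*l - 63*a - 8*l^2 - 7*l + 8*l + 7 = a*(-72*l - 63) - 8*l^2 + l + 7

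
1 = 1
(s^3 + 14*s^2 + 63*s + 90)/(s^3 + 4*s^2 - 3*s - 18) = (s^2 + 11*s + 30)/(s^2 + s - 6)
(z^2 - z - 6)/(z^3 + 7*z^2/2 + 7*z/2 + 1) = 2*(z - 3)/(2*z^2 + 3*z + 1)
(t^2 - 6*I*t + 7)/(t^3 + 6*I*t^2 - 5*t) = (t - 7*I)/(t*(t + 5*I))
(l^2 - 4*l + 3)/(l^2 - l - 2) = (-l^2 + 4*l - 3)/(-l^2 + l + 2)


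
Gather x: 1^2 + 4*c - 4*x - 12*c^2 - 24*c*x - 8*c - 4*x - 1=-12*c^2 - 4*c + x*(-24*c - 8)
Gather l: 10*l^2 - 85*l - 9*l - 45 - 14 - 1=10*l^2 - 94*l - 60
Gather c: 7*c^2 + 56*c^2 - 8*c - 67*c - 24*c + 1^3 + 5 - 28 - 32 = 63*c^2 - 99*c - 54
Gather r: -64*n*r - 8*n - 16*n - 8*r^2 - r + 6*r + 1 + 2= -24*n - 8*r^2 + r*(5 - 64*n) + 3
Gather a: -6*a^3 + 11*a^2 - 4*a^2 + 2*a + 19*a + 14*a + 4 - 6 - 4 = -6*a^3 + 7*a^2 + 35*a - 6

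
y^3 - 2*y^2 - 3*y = y*(y - 3)*(y + 1)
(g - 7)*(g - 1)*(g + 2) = g^3 - 6*g^2 - 9*g + 14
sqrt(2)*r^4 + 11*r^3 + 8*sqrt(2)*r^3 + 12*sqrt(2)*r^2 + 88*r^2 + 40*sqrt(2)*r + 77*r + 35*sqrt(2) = (r + 7)*(r + sqrt(2)/2)*(r + 5*sqrt(2))*(sqrt(2)*r + sqrt(2))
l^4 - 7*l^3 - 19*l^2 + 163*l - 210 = (l - 7)*(l - 3)*(l - 2)*(l + 5)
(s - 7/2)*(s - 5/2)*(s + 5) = s^3 - s^2 - 85*s/4 + 175/4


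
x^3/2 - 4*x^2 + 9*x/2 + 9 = (x/2 + 1/2)*(x - 6)*(x - 3)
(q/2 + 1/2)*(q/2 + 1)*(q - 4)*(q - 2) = q^4/4 - 3*q^3/4 - 2*q^2 + 3*q + 4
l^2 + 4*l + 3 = (l + 1)*(l + 3)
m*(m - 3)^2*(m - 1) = m^4 - 7*m^3 + 15*m^2 - 9*m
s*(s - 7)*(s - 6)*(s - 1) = s^4 - 14*s^3 + 55*s^2 - 42*s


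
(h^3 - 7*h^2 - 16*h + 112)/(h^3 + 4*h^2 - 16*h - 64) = (h - 7)/(h + 4)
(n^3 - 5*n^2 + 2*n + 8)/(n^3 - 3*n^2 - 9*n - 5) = (n^2 - 6*n + 8)/(n^2 - 4*n - 5)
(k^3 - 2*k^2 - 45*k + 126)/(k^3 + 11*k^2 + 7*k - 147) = (k - 6)/(k + 7)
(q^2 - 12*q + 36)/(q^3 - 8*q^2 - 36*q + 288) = (q - 6)/(q^2 - 2*q - 48)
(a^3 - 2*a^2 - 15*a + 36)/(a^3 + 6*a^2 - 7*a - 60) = (a - 3)/(a + 5)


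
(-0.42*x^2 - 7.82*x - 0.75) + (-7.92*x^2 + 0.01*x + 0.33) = -8.34*x^2 - 7.81*x - 0.42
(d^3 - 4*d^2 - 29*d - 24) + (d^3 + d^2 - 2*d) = 2*d^3 - 3*d^2 - 31*d - 24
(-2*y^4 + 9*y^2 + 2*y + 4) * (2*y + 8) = -4*y^5 - 16*y^4 + 18*y^3 + 76*y^2 + 24*y + 32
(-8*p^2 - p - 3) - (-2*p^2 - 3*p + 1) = -6*p^2 + 2*p - 4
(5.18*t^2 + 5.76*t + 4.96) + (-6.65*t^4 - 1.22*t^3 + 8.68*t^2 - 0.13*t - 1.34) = -6.65*t^4 - 1.22*t^3 + 13.86*t^2 + 5.63*t + 3.62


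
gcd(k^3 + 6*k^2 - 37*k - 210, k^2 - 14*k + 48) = k - 6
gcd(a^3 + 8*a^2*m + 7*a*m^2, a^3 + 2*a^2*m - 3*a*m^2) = a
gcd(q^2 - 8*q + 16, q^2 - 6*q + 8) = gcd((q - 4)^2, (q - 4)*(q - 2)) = q - 4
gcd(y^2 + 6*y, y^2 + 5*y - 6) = y + 6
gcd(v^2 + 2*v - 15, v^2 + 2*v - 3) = 1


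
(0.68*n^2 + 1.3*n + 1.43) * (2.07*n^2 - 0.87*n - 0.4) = 1.4076*n^4 + 2.0994*n^3 + 1.5571*n^2 - 1.7641*n - 0.572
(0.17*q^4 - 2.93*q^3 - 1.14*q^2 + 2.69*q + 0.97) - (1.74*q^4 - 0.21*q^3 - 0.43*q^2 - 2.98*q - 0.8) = -1.57*q^4 - 2.72*q^3 - 0.71*q^2 + 5.67*q + 1.77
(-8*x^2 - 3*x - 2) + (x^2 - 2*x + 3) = -7*x^2 - 5*x + 1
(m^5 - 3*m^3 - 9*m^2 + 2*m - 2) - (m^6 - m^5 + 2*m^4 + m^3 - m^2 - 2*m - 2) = -m^6 + 2*m^5 - 2*m^4 - 4*m^3 - 8*m^2 + 4*m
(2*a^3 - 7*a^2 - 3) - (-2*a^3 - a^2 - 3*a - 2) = 4*a^3 - 6*a^2 + 3*a - 1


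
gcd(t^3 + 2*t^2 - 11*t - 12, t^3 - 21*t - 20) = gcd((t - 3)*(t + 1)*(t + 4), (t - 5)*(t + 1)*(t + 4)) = t^2 + 5*t + 4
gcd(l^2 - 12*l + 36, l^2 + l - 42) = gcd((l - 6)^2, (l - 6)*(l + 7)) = l - 6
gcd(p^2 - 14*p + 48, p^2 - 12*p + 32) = p - 8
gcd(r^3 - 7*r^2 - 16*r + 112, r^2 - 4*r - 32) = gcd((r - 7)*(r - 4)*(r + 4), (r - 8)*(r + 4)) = r + 4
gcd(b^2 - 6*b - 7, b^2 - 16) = 1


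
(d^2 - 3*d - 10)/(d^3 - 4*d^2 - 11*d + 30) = (d + 2)/(d^2 + d - 6)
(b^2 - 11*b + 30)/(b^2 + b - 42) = (b - 5)/(b + 7)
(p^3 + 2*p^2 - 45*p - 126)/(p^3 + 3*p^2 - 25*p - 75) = (p^2 - p - 42)/(p^2 - 25)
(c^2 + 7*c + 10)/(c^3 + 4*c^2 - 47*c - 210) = (c + 2)/(c^2 - c - 42)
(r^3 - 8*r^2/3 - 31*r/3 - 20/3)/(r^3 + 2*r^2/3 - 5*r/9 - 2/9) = 3*(3*r^2 - 11*r - 20)/(9*r^2 - 3*r - 2)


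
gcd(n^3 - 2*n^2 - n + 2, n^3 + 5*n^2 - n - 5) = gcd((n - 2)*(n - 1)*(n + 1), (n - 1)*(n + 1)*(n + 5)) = n^2 - 1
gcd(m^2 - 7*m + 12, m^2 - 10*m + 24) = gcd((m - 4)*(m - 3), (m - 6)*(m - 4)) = m - 4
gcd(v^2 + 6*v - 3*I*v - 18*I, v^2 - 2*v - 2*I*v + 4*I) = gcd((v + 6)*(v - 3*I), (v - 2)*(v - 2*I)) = 1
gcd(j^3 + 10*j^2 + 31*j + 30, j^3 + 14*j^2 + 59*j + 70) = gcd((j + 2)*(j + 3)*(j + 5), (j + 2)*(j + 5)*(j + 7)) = j^2 + 7*j + 10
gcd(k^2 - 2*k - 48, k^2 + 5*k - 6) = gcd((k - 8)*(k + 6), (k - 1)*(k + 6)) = k + 6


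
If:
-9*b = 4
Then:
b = -4/9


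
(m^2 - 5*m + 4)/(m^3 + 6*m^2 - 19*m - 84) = (m - 1)/(m^2 + 10*m + 21)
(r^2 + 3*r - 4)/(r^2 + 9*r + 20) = (r - 1)/(r + 5)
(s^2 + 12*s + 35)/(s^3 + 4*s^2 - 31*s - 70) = (s + 5)/(s^2 - 3*s - 10)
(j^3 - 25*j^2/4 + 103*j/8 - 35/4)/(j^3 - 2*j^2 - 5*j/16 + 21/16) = 2*(2*j^2 - 9*j + 10)/(4*j^2 - j - 3)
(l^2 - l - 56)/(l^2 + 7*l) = (l - 8)/l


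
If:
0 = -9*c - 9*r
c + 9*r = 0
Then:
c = 0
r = 0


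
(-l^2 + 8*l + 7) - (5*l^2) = -6*l^2 + 8*l + 7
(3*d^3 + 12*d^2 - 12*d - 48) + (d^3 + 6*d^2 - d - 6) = 4*d^3 + 18*d^2 - 13*d - 54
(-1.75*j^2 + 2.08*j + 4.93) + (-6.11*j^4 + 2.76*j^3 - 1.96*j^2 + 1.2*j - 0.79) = -6.11*j^4 + 2.76*j^3 - 3.71*j^2 + 3.28*j + 4.14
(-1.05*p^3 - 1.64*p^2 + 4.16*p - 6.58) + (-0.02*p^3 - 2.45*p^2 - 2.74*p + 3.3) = -1.07*p^3 - 4.09*p^2 + 1.42*p - 3.28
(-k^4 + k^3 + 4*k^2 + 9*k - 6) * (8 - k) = k^5 - 9*k^4 + 4*k^3 + 23*k^2 + 78*k - 48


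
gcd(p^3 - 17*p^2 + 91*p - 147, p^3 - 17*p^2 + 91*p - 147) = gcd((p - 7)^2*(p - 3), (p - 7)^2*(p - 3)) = p^3 - 17*p^2 + 91*p - 147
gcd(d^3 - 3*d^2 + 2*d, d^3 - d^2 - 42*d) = d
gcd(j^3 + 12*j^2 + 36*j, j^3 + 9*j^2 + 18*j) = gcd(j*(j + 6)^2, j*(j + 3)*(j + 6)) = j^2 + 6*j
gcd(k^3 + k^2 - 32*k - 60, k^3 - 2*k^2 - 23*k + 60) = k + 5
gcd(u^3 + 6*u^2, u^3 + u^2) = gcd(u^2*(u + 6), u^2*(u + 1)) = u^2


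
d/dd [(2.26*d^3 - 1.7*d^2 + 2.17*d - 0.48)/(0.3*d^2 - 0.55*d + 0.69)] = (0.678*d^4 - 2.486*d^3 + 4.9622*d^2 - 2.058*d + 1.2333)/(0.09*d^4 - 0.33*d^3 + 0.7165*d^2 - 0.759*d + 0.4761)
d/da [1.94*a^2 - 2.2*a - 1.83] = 3.88*a - 2.2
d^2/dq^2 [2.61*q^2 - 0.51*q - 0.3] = 5.22000000000000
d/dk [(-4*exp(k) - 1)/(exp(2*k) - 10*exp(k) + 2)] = 2*(2*exp(2*k) + exp(k) - 9)*exp(k)/(exp(4*k) - 20*exp(3*k) + 104*exp(2*k) - 40*exp(k) + 4)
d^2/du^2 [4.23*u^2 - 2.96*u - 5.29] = 8.46000000000000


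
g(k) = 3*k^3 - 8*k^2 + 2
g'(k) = 9*k^2 - 16*k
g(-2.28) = -75.14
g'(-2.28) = 83.27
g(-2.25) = -72.67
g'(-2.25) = 81.56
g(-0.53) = -0.69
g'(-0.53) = 11.01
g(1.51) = -5.91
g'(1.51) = -3.64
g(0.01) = 2.00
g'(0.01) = -0.16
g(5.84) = 326.69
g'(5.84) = 213.51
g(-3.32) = -195.96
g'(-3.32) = 152.32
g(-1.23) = -15.69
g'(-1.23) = 33.30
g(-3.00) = -151.00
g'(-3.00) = 129.00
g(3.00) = 11.00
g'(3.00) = 33.00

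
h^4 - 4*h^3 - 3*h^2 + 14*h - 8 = (h - 4)*(h - 1)^2*(h + 2)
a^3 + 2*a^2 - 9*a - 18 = (a - 3)*(a + 2)*(a + 3)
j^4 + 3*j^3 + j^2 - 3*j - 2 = (j - 1)*(j + 1)^2*(j + 2)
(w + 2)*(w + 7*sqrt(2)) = w^2 + 2*w + 7*sqrt(2)*w + 14*sqrt(2)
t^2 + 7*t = t*(t + 7)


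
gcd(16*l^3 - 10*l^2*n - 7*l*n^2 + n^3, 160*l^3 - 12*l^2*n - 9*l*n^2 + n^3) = 8*l - n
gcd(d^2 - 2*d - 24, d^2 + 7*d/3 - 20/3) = d + 4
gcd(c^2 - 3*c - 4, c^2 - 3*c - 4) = c^2 - 3*c - 4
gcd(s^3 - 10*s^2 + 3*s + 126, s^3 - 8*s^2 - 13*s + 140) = s - 7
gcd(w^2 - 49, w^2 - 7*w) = w - 7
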